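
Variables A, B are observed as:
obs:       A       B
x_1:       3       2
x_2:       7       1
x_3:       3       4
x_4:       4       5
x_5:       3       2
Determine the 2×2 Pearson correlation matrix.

Step 1 — column means:
  mean(A) = (3 + 7 + 3 + 4 + 3) / 5 = 20/5 = 4
  mean(B) = (2 + 1 + 4 + 5 + 2) / 5 = 14/5 = 2.8

Step 2 — sample variances and covariances s[i,j] = (1/(n-1)) · Σ_k (x_{k,i} - mean_i) · (x_{k,j} - mean_j), with n-1 = 4:
  s[A,A] = ((-1)·(-1) + (3)·(3) + (-1)·(-1) + (0)·(0) + (-1)·(-1)) / 4 = 12/4 = 3
  s[A,B] = ((-1)·(-0.8) + (3)·(-1.8) + (-1)·(1.2) + (0)·(2.2) + (-1)·(-0.8)) / 4 = -5/4 = -1.25
  s[B,B] = ((-0.8)·(-0.8) + (-1.8)·(-1.8) + (1.2)·(1.2) + (2.2)·(2.2) + (-0.8)·(-0.8)) / 4 = 10.8/4 = 2.7
  Sample standard deviations s_i = √(s[i,i]):
  s(A) = √(3) = 1.7321
  s(B) = √(2.7) = 1.6432

Step 3 — r_{ij} = s_{ij} / (s_i · s_j):
  r[A,A] = 1 (diagonal).
  r[A,B] = -1.25 / (1.7321 · 1.6432) = -1.25 / 2.846 = -0.4392
  r[B,B] = 1 (diagonal).

R is symmetric with unit diagonal. Assembling:

R = [[1, -0.4392],
 [-0.4392, 1]]


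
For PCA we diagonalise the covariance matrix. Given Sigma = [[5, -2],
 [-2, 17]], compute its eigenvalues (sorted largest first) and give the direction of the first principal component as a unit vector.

Step 1 — characteristic polynomial of 2×2 Sigma:
  det(Sigma - λI) = λ² - trace · λ + det = 0.
  trace = 5 + 17 = 22, det = 5·17 - (-2)² = 81.
Step 2 — discriminant:
  Δ = trace² - 4·det = 484 - 324 = 160.
Step 3 — eigenvalues:
  λ = (trace ± √Δ)/2 = (22 ± 12.6491)/2,
  λ_1 = 17.3246,  λ_2 = 4.6754.

Step 4 — unit eigenvector for λ_1: solve (Sigma - λ_1 I)v = 0. First row:
  (5 - 17.3246)·v_x + (-2)·v_y = 0, i.e. (-12.3246)·v_x + (-2)·v_y = 0,
  so v ∝ (b, λ_1 - a) = (-2, 12.3246); multiply by -1 so the first entry is positive: u = (2, -12.3246).
  ||u|| = √((2)² + (-12.3246)²) = √(155.8947) ≈ 12.4858,
  v_1 = u/||u|| ≈ (0.1602, -0.9871) (||v_1|| = 1).

λ_1 = 17.3246,  λ_2 = 4.6754;  v_1 ≈ (0.1602, -0.9871)


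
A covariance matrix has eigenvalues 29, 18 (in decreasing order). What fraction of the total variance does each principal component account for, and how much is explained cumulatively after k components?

Step 1 — total variance = trace(Sigma) = Σ λ_i = 29 + 18 = 47.

Step 2 — fraction explained by component i = λ_i / Σ λ:
  PC1: 29/47 = 0.617
  PC2: 18/47 = 0.383

Step 3 — cumulative fraction after k components = (λ_1 + ... + λ_k) / Σ λ:
  k = 1: 29/47 = 0.617
  k = 2: (29 + 18)/47 = 47/47 = 1

Summary (fraction, with percent):

explained: PC1 0.617 (61.7%), PC2 0.383 (38.3%);  cumulative: 0.617, 1


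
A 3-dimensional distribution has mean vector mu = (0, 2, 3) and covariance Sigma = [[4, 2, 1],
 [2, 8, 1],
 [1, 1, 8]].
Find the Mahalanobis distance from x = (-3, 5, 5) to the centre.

Step 1 — centre the observation: (x - mu) = (-3, 3, 2).

Step 2 — invert Sigma (cofactor / det for 3×3, or solve directly):
  Sigma^{-1} = [[0.2917, -0.0694, -0.0278],
 [-0.0694, 0.1435, -0.0093],
 [-0.0278, -0.0093, 0.1296]].

Step 3 — form the quadratic (x - mu)^T · Sigma^{-1} · (x - mu):
  Sigma^{-1} · (x - mu) = (-1.1389, 0.6204, 0.3148).
  (x - mu)^T · [Sigma^{-1} · (x - mu)] = (-3)·(-1.1389) + (3)·(0.6204) + (2)·(0.3148) = 5.9074.

Step 4 — take square root: d = √(5.9074) ≈ 2.4305.

d(x, mu) = √(5.9074) ≈ 2.4305


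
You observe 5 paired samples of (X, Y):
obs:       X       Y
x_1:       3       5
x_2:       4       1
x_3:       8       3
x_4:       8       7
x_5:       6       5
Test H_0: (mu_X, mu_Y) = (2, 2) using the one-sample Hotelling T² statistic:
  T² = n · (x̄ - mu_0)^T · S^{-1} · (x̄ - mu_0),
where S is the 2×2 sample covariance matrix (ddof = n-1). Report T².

Step 1 — sample mean vector:
  mean(X) = (3 + 4 + 8 + 8 + 6) / 5 = 29/5 = 5.8
  mean(Y) = (5 + 1 + 3 + 7 + 5) / 5 = 21/5 = 4.2
  x̄ = (5.8, 4.2),  deviation x̄ - mu_0 = (5.8, 4.2) - (2, 2) = (3.8, 2.2).

Step 2 — sample covariance matrix, S[i,j] = (1/(n-1)) · Σ_k (x_{k,i} - mean_i) · (x_{k,j} - mean_j), divisor n-1 = 4:
  S[X,X] = ((-2.8)·(-2.8) + (-1.8)·(-1.8) + (2.2)·(2.2) + (2.2)·(2.2) + (0.2)·(0.2)) / 4 = 20.8/4 = 5.2
  S[X,Y] = ((-2.8)·(0.8) + (-1.8)·(-3.2) + (2.2)·(-1.2) + (2.2)·(2.8) + (0.2)·(0.8)) / 4 = 7.2/4 = 1.8
  S[Y,Y] = ((0.8)·(0.8) + (-3.2)·(-3.2) + (-1.2)·(-1.2) + (2.8)·(2.8) + (0.8)·(0.8)) / 4 = 20.8/4 = 5.2
  S = [[5.2, 1.8],
 [1.8, 5.2]].

Step 3 — invert S. det(S) = 5.2·5.2 - (1.8)² = 23.8.
  S^{-1} = (1/det) · [[d, -b], [-b, a]] = [[0.2185, -0.0756],
 [-0.0756, 0.2185]].

Step 4 — quadratic form (x̄ - mu_0)^T · S^{-1} · (x̄ - mu_0):
  S^{-1} · (x̄ - mu_0) = (0.6639, 0.1933),
  (x̄ - mu_0)^T · [...] = (3.8)·(0.6639) + (2.2)·(0.1933) = 2.9479.

Step 5 — scale by n: T² = 5 · 2.9479 = 14.7395.

T² ≈ 14.7395


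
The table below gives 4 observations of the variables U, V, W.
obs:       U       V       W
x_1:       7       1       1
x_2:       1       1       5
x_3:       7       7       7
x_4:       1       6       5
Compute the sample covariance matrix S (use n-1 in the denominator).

Step 1 — column means:
  mean(U) = (7 + 1 + 7 + 1) / 4 = 16/4 = 4
  mean(V) = (1 + 1 + 7 + 6) / 4 = 15/4 = 3.75
  mean(W) = (1 + 5 + 7 + 5) / 4 = 18/4 = 4.5

Step 2 — sample covariance S[i,j] = (1/(n-1)) · Σ_k (x_{k,i} - mean_i) · (x_{k,j} - mean_j), with n-1 = 3.
  S[U,U] = ((3)·(3) + (-3)·(-3) + (3)·(3) + (-3)·(-3)) / 3 = 36/3 = 12
  S[U,V] = ((3)·(-2.75) + (-3)·(-2.75) + (3)·(3.25) + (-3)·(2.25)) / 3 = 3/3 = 1
  S[U,W] = ((3)·(-3.5) + (-3)·(0.5) + (3)·(2.5) + (-3)·(0.5)) / 3 = -6/3 = -2
  S[V,V] = ((-2.75)·(-2.75) + (-2.75)·(-2.75) + (3.25)·(3.25) + (2.25)·(2.25)) / 3 = 30.75/3 = 10.25
  S[V,W] = ((-2.75)·(-3.5) + (-2.75)·(0.5) + (3.25)·(2.5) + (2.25)·(0.5)) / 3 = 17.5/3 = 5.8333
  S[W,W] = ((-3.5)·(-3.5) + (0.5)·(0.5) + (2.5)·(2.5) + (0.5)·(0.5)) / 3 = 19/3 = 6.3333

S is symmetric (S[j,i] = S[i,j]). Assembling:

S = [[12, 1, -2],
 [1, 10.25, 5.8333],
 [-2, 5.8333, 6.3333]]


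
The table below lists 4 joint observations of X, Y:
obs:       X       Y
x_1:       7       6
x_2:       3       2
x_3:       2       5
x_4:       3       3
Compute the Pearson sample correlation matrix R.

Step 1 — column means:
  mean(X) = (7 + 3 + 2 + 3) / 4 = 15/4 = 3.75
  mean(Y) = (6 + 2 + 5 + 3) / 4 = 16/4 = 4

Step 2 — sample variances and covariances s[i,j] = (1/(n-1)) · Σ_k (x_{k,i} - mean_i) · (x_{k,j} - mean_j), with n-1 = 3:
  s[X,X] = ((3.25)·(3.25) + (-0.75)·(-0.75) + (-1.75)·(-1.75) + (-0.75)·(-0.75)) / 3 = 14.75/3 = 4.9167
  s[X,Y] = ((3.25)·(2) + (-0.75)·(-2) + (-1.75)·(1) + (-0.75)·(-1)) / 3 = 7/3 = 2.3333
  s[Y,Y] = ((2)·(2) + (-2)·(-2) + (1)·(1) + (-1)·(-1)) / 3 = 10/3 = 3.3333
  Sample standard deviations s_i = √(s[i,i]):
  s(X) = √(4.9167) = 2.2174
  s(Y) = √(3.3333) = 1.8257

Step 3 — r_{ij} = s_{ij} / (s_i · s_j):
  r[X,X] = 1 (diagonal).
  r[X,Y] = 2.3333 / (2.2174 · 1.8257) = 2.3333 / 4.0483 = 0.5764
  r[Y,Y] = 1 (diagonal).

R is symmetric with unit diagonal. Assembling:

R = [[1, 0.5764],
 [0.5764, 1]]


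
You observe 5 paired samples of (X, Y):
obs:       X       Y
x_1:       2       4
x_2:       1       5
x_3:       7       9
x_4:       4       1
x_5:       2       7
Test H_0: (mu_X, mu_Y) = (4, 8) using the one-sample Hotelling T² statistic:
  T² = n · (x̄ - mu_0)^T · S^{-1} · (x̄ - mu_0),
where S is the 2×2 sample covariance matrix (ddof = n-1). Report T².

Step 1 — sample mean vector:
  mean(X) = (2 + 1 + 7 + 4 + 2) / 5 = 16/5 = 3.2
  mean(Y) = (4 + 5 + 9 + 1 + 7) / 5 = 26/5 = 5.2
  x̄ = (3.2, 5.2),  deviation x̄ - mu_0 = (3.2, 5.2) - (4, 8) = (-0.8, -2.8).

Step 2 — sample covariance matrix, S[i,j] = (1/(n-1)) · Σ_k (x_{k,i} - mean_i) · (x_{k,j} - mean_j), divisor n-1 = 4:
  S[X,X] = ((-1.2)·(-1.2) + (-2.2)·(-2.2) + (3.8)·(3.8) + (0.8)·(0.8) + (-1.2)·(-1.2)) / 4 = 22.8/4 = 5.7
  S[X,Y] = ((-1.2)·(-1.2) + (-2.2)·(-0.2) + (3.8)·(3.8) + (0.8)·(-4.2) + (-1.2)·(1.8)) / 4 = 10.8/4 = 2.7
  S[Y,Y] = ((-1.2)·(-1.2) + (-0.2)·(-0.2) + (3.8)·(3.8) + (-4.2)·(-4.2) + (1.8)·(1.8)) / 4 = 36.8/4 = 9.2
  S = [[5.7, 2.7],
 [2.7, 9.2]].

Step 3 — invert S. det(S) = 5.7·9.2 - (2.7)² = 45.15.
  S^{-1} = (1/det) · [[d, -b], [-b, a]] = [[0.2038, -0.0598],
 [-0.0598, 0.1262]].

Step 4 — quadratic form (x̄ - mu_0)^T · S^{-1} · (x̄ - mu_0):
  S^{-1} · (x̄ - mu_0) = (0.0044, -0.3056),
  (x̄ - mu_0)^T · [...] = (-0.8)·(0.0044) + (-2.8)·(-0.3056) = 0.8523.

Step 5 — scale by n: T² = 5 · 0.8523 = 4.2614.

T² ≈ 4.2614


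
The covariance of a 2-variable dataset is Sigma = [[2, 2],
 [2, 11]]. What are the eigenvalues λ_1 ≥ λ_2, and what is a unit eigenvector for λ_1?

Step 1 — characteristic polynomial of 2×2 Sigma:
  det(Sigma - λI) = λ² - trace · λ + det = 0.
  trace = 2 + 11 = 13, det = 2·11 - (2)² = 18.
Step 2 — discriminant:
  Δ = trace² - 4·det = 169 - 72 = 97.
Step 3 — eigenvalues:
  λ = (trace ± √Δ)/2 = (13 ± 9.8489)/2,
  λ_1 = 11.4244,  λ_2 = 1.5756.

Step 4 — unit eigenvector for λ_1: solve (Sigma - λ_1 I)v = 0. First row:
  (2 - 11.4244)·v_x + (2)·v_y = 0, i.e. (-9.4244)·v_x + (2)·v_y = 0,
  so v ∝ (b, λ_1 - a) = (2, 9.4244) = u.
  ||u|| = √((2)² + (9.4244)²) = √(92.8199) ≈ 9.6343,
  v_1 = u/||u|| ≈ (0.2076, 0.9782) (||v_1|| = 1).

λ_1 = 11.4244,  λ_2 = 1.5756;  v_1 ≈ (0.2076, 0.9782)


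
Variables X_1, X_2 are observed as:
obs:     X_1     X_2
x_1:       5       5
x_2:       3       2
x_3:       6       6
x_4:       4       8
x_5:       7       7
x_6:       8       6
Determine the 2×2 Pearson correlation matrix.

Step 1 — column means:
  mean(X_1) = (5 + 3 + 6 + 4 + 7 + 8) / 6 = 33/6 = 5.5
  mean(X_2) = (5 + 2 + 6 + 8 + 7 + 6) / 6 = 34/6 = 5.6667

Step 2 — sample variances and covariances s[i,j] = (1/(n-1)) · Σ_k (x_{k,i} - mean_i) · (x_{k,j} - mean_j), with n-1 = 5:
  s[X_1,X_1] = ((-0.5)·(-0.5) + (-2.5)·(-2.5) + (0.5)·(0.5) + (-1.5)·(-1.5) + (1.5)·(1.5) + (2.5)·(2.5)) / 5 = 17.5/5 = 3.5
  s[X_1,X_2] = ((-0.5)·(-0.6667) + (-2.5)·(-3.6667) + (0.5)·(0.3333) + (-1.5)·(2.3333) + (1.5)·(1.3333) + (2.5)·(0.3333)) / 5 = 9/5 = 1.8
  s[X_2,X_2] = ((-0.6667)·(-0.6667) + (-3.6667)·(-3.6667) + (0.3333)·(0.3333) + (2.3333)·(2.3333) + (1.3333)·(1.3333) + (0.3333)·(0.3333)) / 5 = 21.3333/5 = 4.2667
  Sample standard deviations s_i = √(s[i,i]):
  s(X_1) = √(3.5) = 1.8708
  s(X_2) = √(4.2667) = 2.0656

Step 3 — r_{ij} = s_{ij} / (s_i · s_j):
  r[X_1,X_1] = 1 (diagonal).
  r[X_1,X_2] = 1.8 / (1.8708 · 2.0656) = 1.8 / 3.8644 = 0.4658
  r[X_2,X_2] = 1 (diagonal).

R is symmetric with unit diagonal. Assembling:

R = [[1, 0.4658],
 [0.4658, 1]]


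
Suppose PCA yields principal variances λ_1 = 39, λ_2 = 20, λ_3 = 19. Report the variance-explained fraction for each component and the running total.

Step 1 — total variance = trace(Sigma) = Σ λ_i = 39 + 20 + 19 = 78.

Step 2 — fraction explained by component i = λ_i / Σ λ:
  PC1: 39/78 = 0.5
  PC2: 20/78 = 0.2564
  PC3: 19/78 = 0.2436

Step 3 — cumulative fraction after k components = (λ_1 + ... + λ_k) / Σ λ:
  k = 1: 39/78 = 0.5
  k = 2: (39 + 20)/78 = 59/78 = 0.7564
  k = 3: (39 + 20 + 19)/78 = 78/78 = 1

Summary (fraction, with percent):

explained: PC1 0.5 (50%), PC2 0.2564 (25.64%), PC3 0.2436 (24.36%);  cumulative: 0.5, 0.7564, 1


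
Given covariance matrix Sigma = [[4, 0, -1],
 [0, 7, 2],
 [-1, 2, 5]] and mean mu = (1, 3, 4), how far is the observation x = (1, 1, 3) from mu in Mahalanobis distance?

Step 1 — centre the observation: (x - mu) = (0, -2, -1).

Step 2 — invert Sigma (cofactor / det for 3×3, or solve directly):
  Sigma^{-1} = [[0.265, -0.0171, 0.0598],
 [-0.0171, 0.1624, -0.0684],
 [0.0598, -0.0684, 0.2393]].

Step 3 — form the quadratic (x - mu)^T · Sigma^{-1} · (x - mu):
  Sigma^{-1} · (x - mu) = (-0.0256, -0.2564, -0.1026).
  (x - mu)^T · [Sigma^{-1} · (x - mu)] = (0)·(-0.0256) + (-2)·(-0.2564) + (-1)·(-0.1026) = 0.6154.

Step 4 — take square root: d = √(0.6154) ≈ 0.7845.

d(x, mu) = √(0.6154) ≈ 0.7845


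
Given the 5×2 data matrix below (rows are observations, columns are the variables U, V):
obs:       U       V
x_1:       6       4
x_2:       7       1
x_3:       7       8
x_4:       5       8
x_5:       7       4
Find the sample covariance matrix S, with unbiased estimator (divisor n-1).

Step 1 — column means:
  mean(U) = (6 + 7 + 7 + 5 + 7) / 5 = 32/5 = 6.4
  mean(V) = (4 + 1 + 8 + 8 + 4) / 5 = 25/5 = 5

Step 2 — sample covariance S[i,j] = (1/(n-1)) · Σ_k (x_{k,i} - mean_i) · (x_{k,j} - mean_j), with n-1 = 4.
  S[U,U] = ((-0.4)·(-0.4) + (0.6)·(0.6) + (0.6)·(0.6) + (-1.4)·(-1.4) + (0.6)·(0.6)) / 4 = 3.2/4 = 0.8
  S[U,V] = ((-0.4)·(-1) + (0.6)·(-4) + (0.6)·(3) + (-1.4)·(3) + (0.6)·(-1)) / 4 = -5/4 = -1.25
  S[V,V] = ((-1)·(-1) + (-4)·(-4) + (3)·(3) + (3)·(3) + (-1)·(-1)) / 4 = 36/4 = 9

S is symmetric (S[j,i] = S[i,j]). Assembling:

S = [[0.8, -1.25],
 [-1.25, 9]]


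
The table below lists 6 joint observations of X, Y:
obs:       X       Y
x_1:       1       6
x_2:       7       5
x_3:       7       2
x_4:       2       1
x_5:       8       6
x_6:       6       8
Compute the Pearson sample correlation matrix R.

Step 1 — column means:
  mean(X) = (1 + 7 + 7 + 2 + 8 + 6) / 6 = 31/6 = 5.1667
  mean(Y) = (6 + 5 + 2 + 1 + 6 + 8) / 6 = 28/6 = 4.6667

Step 2 — sample variances and covariances s[i,j] = (1/(n-1)) · Σ_k (x_{k,i} - mean_i) · (x_{k,j} - mean_j), with n-1 = 5:
  s[X,X] = ((-4.1667)·(-4.1667) + (1.8333)·(1.8333) + (1.8333)·(1.8333) + (-3.1667)·(-3.1667) + (2.8333)·(2.8333) + (0.8333)·(0.8333)) / 5 = 42.8333/5 = 8.5667
  s[X,Y] = ((-4.1667)·(1.3333) + (1.8333)·(0.3333) + (1.8333)·(-2.6667) + (-3.1667)·(-3.6667) + (2.8333)·(1.3333) + (0.8333)·(3.3333)) / 5 = 8.3333/5 = 1.6667
  s[Y,Y] = ((1.3333)·(1.3333) + (0.3333)·(0.3333) + (-2.6667)·(-2.6667) + (-3.6667)·(-3.6667) + (1.3333)·(1.3333) + (3.3333)·(3.3333)) / 5 = 35.3333/5 = 7.0667
  Sample standard deviations s_i = √(s[i,i]):
  s(X) = √(8.5667) = 2.9269
  s(Y) = √(7.0667) = 2.6583

Step 3 — r_{ij} = s_{ij} / (s_i · s_j):
  r[X,X] = 1 (diagonal).
  r[X,Y] = 1.6667 / (2.9269 · 2.6583) = 1.6667 / 7.7806 = 0.2142
  r[Y,Y] = 1 (diagonal).

R is symmetric with unit diagonal. Assembling:

R = [[1, 0.2142],
 [0.2142, 1]]


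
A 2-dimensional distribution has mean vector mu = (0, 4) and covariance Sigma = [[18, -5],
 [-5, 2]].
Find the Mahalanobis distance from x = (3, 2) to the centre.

Step 1 — centre the observation: (x - mu) = (3, -2).

Step 2 — invert Sigma. det(Sigma) = 18·2 - (-5)² = 11.
  Sigma^{-1} = (1/det) · [[d, -b], [-b, a]] = [[0.1818, 0.4545],
 [0.4545, 1.6364]].

Step 3 — form the quadratic (x - mu)^T · Sigma^{-1} · (x - mu):
  Sigma^{-1} · (x - mu) = (-0.3636, -1.9091).
  (x - mu)^T · [Sigma^{-1} · (x - mu)] = (3)·(-0.3636) + (-2)·(-1.9091) = 2.7273.

Step 4 — take square root: d = √(2.7273) ≈ 1.6514.

d(x, mu) = √(2.7273) ≈ 1.6514


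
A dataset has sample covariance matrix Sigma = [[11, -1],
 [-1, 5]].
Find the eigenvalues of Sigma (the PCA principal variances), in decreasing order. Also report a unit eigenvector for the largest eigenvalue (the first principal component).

Step 1 — characteristic polynomial of 2×2 Sigma:
  det(Sigma - λI) = λ² - trace · λ + det = 0.
  trace = 11 + 5 = 16, det = 11·5 - (-1)² = 54.
Step 2 — discriminant:
  Δ = trace² - 4·det = 256 - 216 = 40.
Step 3 — eigenvalues:
  λ = (trace ± √Δ)/2 = (16 ± 6.3246)/2,
  λ_1 = 11.1623,  λ_2 = 4.8377.

Step 4 — unit eigenvector for λ_1: solve (Sigma - λ_1 I)v = 0. First row:
  (11 - 11.1623)·v_x + (-1)·v_y = 0, i.e. (-0.1623)·v_x + (-1)·v_y = 0,
  so v ∝ (b, λ_1 - a) = (-1, 0.1623); multiply by -1 so the first entry is positive: u = (1, -0.1623).
  ||u|| = √((1)² + (-0.1623)²) = √(1.0263) ≈ 1.0131,
  v_1 = u/||u|| ≈ (0.9871, -0.1602) (||v_1|| = 1).

λ_1 = 11.1623,  λ_2 = 4.8377;  v_1 ≈ (0.9871, -0.1602)


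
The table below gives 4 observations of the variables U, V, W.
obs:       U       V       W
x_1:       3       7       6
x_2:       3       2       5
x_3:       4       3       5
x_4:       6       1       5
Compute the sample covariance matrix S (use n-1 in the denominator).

Step 1 — column means:
  mean(U) = (3 + 3 + 4 + 6) / 4 = 16/4 = 4
  mean(V) = (7 + 2 + 3 + 1) / 4 = 13/4 = 3.25
  mean(W) = (6 + 5 + 5 + 5) / 4 = 21/4 = 5.25

Step 2 — sample covariance S[i,j] = (1/(n-1)) · Σ_k (x_{k,i} - mean_i) · (x_{k,j} - mean_j), with n-1 = 3.
  S[U,U] = ((-1)·(-1) + (-1)·(-1) + (0)·(0) + (2)·(2)) / 3 = 6/3 = 2
  S[U,V] = ((-1)·(3.75) + (-1)·(-1.25) + (0)·(-0.25) + (2)·(-2.25)) / 3 = -7/3 = -2.3333
  S[U,W] = ((-1)·(0.75) + (-1)·(-0.25) + (0)·(-0.25) + (2)·(-0.25)) / 3 = -1/3 = -0.3333
  S[V,V] = ((3.75)·(3.75) + (-1.25)·(-1.25) + (-0.25)·(-0.25) + (-2.25)·(-2.25)) / 3 = 20.75/3 = 6.9167
  S[V,W] = ((3.75)·(0.75) + (-1.25)·(-0.25) + (-0.25)·(-0.25) + (-2.25)·(-0.25)) / 3 = 3.75/3 = 1.25
  S[W,W] = ((0.75)·(0.75) + (-0.25)·(-0.25) + (-0.25)·(-0.25) + (-0.25)·(-0.25)) / 3 = 0.75/3 = 0.25

S is symmetric (S[j,i] = S[i,j]). Assembling:

S = [[2, -2.3333, -0.3333],
 [-2.3333, 6.9167, 1.25],
 [-0.3333, 1.25, 0.25]]


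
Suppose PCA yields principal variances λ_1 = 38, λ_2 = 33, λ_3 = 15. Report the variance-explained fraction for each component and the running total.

Step 1 — total variance = trace(Sigma) = Σ λ_i = 38 + 33 + 15 = 86.

Step 2 — fraction explained by component i = λ_i / Σ λ:
  PC1: 38/86 = 0.4419
  PC2: 33/86 = 0.3837
  PC3: 15/86 = 0.1744

Step 3 — cumulative fraction after k components = (λ_1 + ... + λ_k) / Σ λ:
  k = 1: 38/86 = 0.4419
  k = 2: (38 + 33)/86 = 71/86 = 0.8256
  k = 3: (38 + 33 + 15)/86 = 86/86 = 1

Summary (fraction, with percent):

explained: PC1 0.4419 (44.19%), PC2 0.3837 (38.37%), PC3 0.1744 (17.44%);  cumulative: 0.4419, 0.8256, 1


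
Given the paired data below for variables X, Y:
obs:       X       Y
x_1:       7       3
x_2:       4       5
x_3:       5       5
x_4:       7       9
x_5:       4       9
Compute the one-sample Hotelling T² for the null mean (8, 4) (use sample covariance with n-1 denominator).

Step 1 — sample mean vector:
  mean(X) = (7 + 4 + 5 + 7 + 4) / 5 = 27/5 = 5.4
  mean(Y) = (3 + 5 + 5 + 9 + 9) / 5 = 31/5 = 6.2
  x̄ = (5.4, 6.2),  deviation x̄ - mu_0 = (5.4, 6.2) - (8, 4) = (-2.6, 2.2).

Step 2 — sample covariance matrix, S[i,j] = (1/(n-1)) · Σ_k (x_{k,i} - mean_i) · (x_{k,j} - mean_j), divisor n-1 = 4:
  S[X,X] = ((1.6)·(1.6) + (-1.4)·(-1.4) + (-0.4)·(-0.4) + (1.6)·(1.6) + (-1.4)·(-1.4)) / 4 = 9.2/4 = 2.3
  S[X,Y] = ((1.6)·(-3.2) + (-1.4)·(-1.2) + (-0.4)·(-1.2) + (1.6)·(2.8) + (-1.4)·(2.8)) / 4 = -2.4/4 = -0.6
  S[Y,Y] = ((-3.2)·(-3.2) + (-1.2)·(-1.2) + (-1.2)·(-1.2) + (2.8)·(2.8) + (2.8)·(2.8)) / 4 = 28.8/4 = 7.2
  S = [[2.3, -0.6],
 [-0.6, 7.2]].

Step 3 — invert S. det(S) = 2.3·7.2 - (-0.6)² = 16.2.
  S^{-1} = (1/det) · [[d, -b], [-b, a]] = [[0.4444, 0.037],
 [0.037, 0.142]].

Step 4 — quadratic form (x̄ - mu_0)^T · S^{-1} · (x̄ - mu_0):
  S^{-1} · (x̄ - mu_0) = (-1.0741, 0.216),
  (x̄ - mu_0)^T · [...] = (-2.6)·(-1.0741) + (2.2)·(0.216) = 3.2679.

Step 5 — scale by n: T² = 5 · 3.2679 = 16.3395.

T² ≈ 16.3395


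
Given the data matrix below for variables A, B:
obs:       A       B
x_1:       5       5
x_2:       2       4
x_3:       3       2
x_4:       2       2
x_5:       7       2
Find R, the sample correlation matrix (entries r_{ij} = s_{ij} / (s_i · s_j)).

Step 1 — column means:
  mean(A) = (5 + 2 + 3 + 2 + 7) / 5 = 19/5 = 3.8
  mean(B) = (5 + 4 + 2 + 2 + 2) / 5 = 15/5 = 3

Step 2 — sample variances and covariances s[i,j] = (1/(n-1)) · Σ_k (x_{k,i} - mean_i) · (x_{k,j} - mean_j), with n-1 = 4:
  s[A,A] = ((1.2)·(1.2) + (-1.8)·(-1.8) + (-0.8)·(-0.8) + (-1.8)·(-1.8) + (3.2)·(3.2)) / 4 = 18.8/4 = 4.7
  s[A,B] = ((1.2)·(2) + (-1.8)·(1) + (-0.8)·(-1) + (-1.8)·(-1) + (3.2)·(-1)) / 4 = 0/4 = 0
  s[B,B] = ((2)·(2) + (1)·(1) + (-1)·(-1) + (-1)·(-1) + (-1)·(-1)) / 4 = 8/4 = 2
  Sample standard deviations s_i = √(s[i,i]):
  s(A) = √(4.7) = 2.1679
  s(B) = √(2) = 1.4142

Step 3 — r_{ij} = s_{ij} / (s_i · s_j):
  r[A,A] = 1 (diagonal).
  r[A,B] = 0 / (2.1679 · 1.4142) = 0 / 3.0659 = 0
  r[B,B] = 1 (diagonal).

R is symmetric with unit diagonal. Assembling:

R = [[1, 0],
 [0, 1]]


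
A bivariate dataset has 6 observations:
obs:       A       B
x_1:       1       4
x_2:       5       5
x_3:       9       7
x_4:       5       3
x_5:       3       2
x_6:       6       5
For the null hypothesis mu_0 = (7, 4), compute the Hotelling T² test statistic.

Step 1 — sample mean vector:
  mean(A) = (1 + 5 + 9 + 5 + 3 + 6) / 6 = 29/6 = 4.8333
  mean(B) = (4 + 5 + 7 + 3 + 2 + 5) / 6 = 26/6 = 4.3333
  x̄ = (4.8333, 4.3333),  deviation x̄ - mu_0 = (4.8333, 4.3333) - (7, 4) = (-2.1667, 0.3333).

Step 2 — sample covariance matrix, S[i,j] = (1/(n-1)) · Σ_k (x_{k,i} - mean_i) · (x_{k,j} - mean_j), divisor n-1 = 5:
  S[A,A] = ((-3.8333)·(-3.8333) + (0.1667)·(0.1667) + (4.1667)·(4.1667) + (0.1667)·(0.1667) + (-1.8333)·(-1.8333) + (1.1667)·(1.1667)) / 5 = 36.8333/5 = 7.3667
  S[A,B] = ((-3.8333)·(-0.3333) + (0.1667)·(0.6667) + (4.1667)·(2.6667) + (0.1667)·(-1.3333) + (-1.8333)·(-2.3333) + (1.1667)·(0.6667)) / 5 = 17.3333/5 = 3.4667
  S[B,B] = ((-0.3333)·(-0.3333) + (0.6667)·(0.6667) + (2.6667)·(2.6667) + (-1.3333)·(-1.3333) + (-2.3333)·(-2.3333) + (0.6667)·(0.6667)) / 5 = 15.3333/5 = 3.0667
  S = [[7.3667, 3.4667],
 [3.4667, 3.0667]].

Step 3 — invert S. det(S) = 7.3667·3.0667 - (3.4667)² = 10.5733.
  S^{-1} = (1/det) · [[d, -b], [-b, a]] = [[0.29, -0.3279],
 [-0.3279, 0.6967]].

Step 4 — quadratic form (x̄ - mu_0)^T · S^{-1} · (x̄ - mu_0):
  S^{-1} · (x̄ - mu_0) = (-0.7377, 0.9426),
  (x̄ - mu_0)^T · [...] = (-2.1667)·(-0.7377) + (0.3333)·(0.9426) = 1.9126.

Step 5 — scale by n: T² = 6 · 1.9126 = 11.4754.

T² ≈ 11.4754


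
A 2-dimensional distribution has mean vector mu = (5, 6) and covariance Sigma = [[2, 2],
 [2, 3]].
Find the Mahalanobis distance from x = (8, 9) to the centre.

Step 1 — centre the observation: (x - mu) = (3, 3).

Step 2 — invert Sigma. det(Sigma) = 2·3 - (2)² = 2.
  Sigma^{-1} = (1/det) · [[d, -b], [-b, a]] = [[1.5, -1],
 [-1, 1]].

Step 3 — form the quadratic (x - mu)^T · Sigma^{-1} · (x - mu):
  Sigma^{-1} · (x - mu) = (1.5, 0).
  (x - mu)^T · [Sigma^{-1} · (x - mu)] = (3)·(1.5) + (3)·(0) = 4.5.

Step 4 — take square root: d = √(4.5) ≈ 2.1213.

d(x, mu) = √(4.5) ≈ 2.1213


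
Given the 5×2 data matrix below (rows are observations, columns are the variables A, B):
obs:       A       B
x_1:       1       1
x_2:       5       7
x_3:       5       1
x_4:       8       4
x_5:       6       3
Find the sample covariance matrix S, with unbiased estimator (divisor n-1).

Step 1 — column means:
  mean(A) = (1 + 5 + 5 + 8 + 6) / 5 = 25/5 = 5
  mean(B) = (1 + 7 + 1 + 4 + 3) / 5 = 16/5 = 3.2

Step 2 — sample covariance S[i,j] = (1/(n-1)) · Σ_k (x_{k,i} - mean_i) · (x_{k,j} - mean_j), with n-1 = 4.
  S[A,A] = ((-4)·(-4) + (0)·(0) + (0)·(0) + (3)·(3) + (1)·(1)) / 4 = 26/4 = 6.5
  S[A,B] = ((-4)·(-2.2) + (0)·(3.8) + (0)·(-2.2) + (3)·(0.8) + (1)·(-0.2)) / 4 = 11/4 = 2.75
  S[B,B] = ((-2.2)·(-2.2) + (3.8)·(3.8) + (-2.2)·(-2.2) + (0.8)·(0.8) + (-0.2)·(-0.2)) / 4 = 24.8/4 = 6.2

S is symmetric (S[j,i] = S[i,j]). Assembling:

S = [[6.5, 2.75],
 [2.75, 6.2]]


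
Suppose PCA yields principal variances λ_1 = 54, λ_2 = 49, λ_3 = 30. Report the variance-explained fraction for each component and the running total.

Step 1 — total variance = trace(Sigma) = Σ λ_i = 54 + 49 + 30 = 133.

Step 2 — fraction explained by component i = λ_i / Σ λ:
  PC1: 54/133 = 0.406
  PC2: 49/133 = 0.3684
  PC3: 30/133 = 0.2256

Step 3 — cumulative fraction after k components = (λ_1 + ... + λ_k) / Σ λ:
  k = 1: 54/133 = 0.406
  k = 2: (54 + 49)/133 = 103/133 = 0.7744
  k = 3: (54 + 49 + 30)/133 = 133/133 = 1

Summary (fraction, with percent):

explained: PC1 0.406 (40.6%), PC2 0.3684 (36.84%), PC3 0.2256 (22.56%);  cumulative: 0.406, 0.7744, 1


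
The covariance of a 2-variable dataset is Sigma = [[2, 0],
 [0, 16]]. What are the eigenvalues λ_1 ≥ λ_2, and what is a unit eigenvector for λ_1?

Step 1 — characteristic polynomial of 2×2 Sigma:
  det(Sigma - λI) = λ² - trace · λ + det = 0.
  trace = 2 + 16 = 18, det = 2·16 - (0)² = 32.
Step 2 — discriminant:
  Δ = trace² - 4·det = 324 - 128 = 196.
Step 3 — eigenvalues:
  λ = (trace ± √Δ)/2 = (18 ± 14)/2,
  λ_1 = 16,  λ_2 = 2.

Step 4 — unit eigenvector for λ_1: Sigma is diagonal, so its eigenvectors are the coordinate axes. λ_1 = 16 is the diagonal entry on the second coordinate axis, hence
  v_1 = (0, 1) (||v_1|| = 1).

λ_1 = 16,  λ_2 = 2;  v_1 ≈ (0, 1)


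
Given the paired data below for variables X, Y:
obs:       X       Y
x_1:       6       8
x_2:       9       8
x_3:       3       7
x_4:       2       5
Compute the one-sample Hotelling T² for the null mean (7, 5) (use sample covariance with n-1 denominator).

Step 1 — sample mean vector:
  mean(X) = (6 + 9 + 3 + 2) / 4 = 20/4 = 5
  mean(Y) = (8 + 8 + 7 + 5) / 4 = 28/4 = 7
  x̄ = (5, 7),  deviation x̄ - mu_0 = (5, 7) - (7, 5) = (-2, 2).

Step 2 — sample covariance matrix, S[i,j] = (1/(n-1)) · Σ_k (x_{k,i} - mean_i) · (x_{k,j} - mean_j), divisor n-1 = 3:
  S[X,X] = ((1)·(1) + (4)·(4) + (-2)·(-2) + (-3)·(-3)) / 3 = 30/3 = 10
  S[X,Y] = ((1)·(1) + (4)·(1) + (-2)·(0) + (-3)·(-2)) / 3 = 11/3 = 3.6667
  S[Y,Y] = ((1)·(1) + (1)·(1) + (0)·(0) + (-2)·(-2)) / 3 = 6/3 = 2
  S = [[10, 3.6667],
 [3.6667, 2]].

Step 3 — invert S. det(S) = 10·2 - (3.6667)² = 6.5556.
  S^{-1} = (1/det) · [[d, -b], [-b, a]] = [[0.3051, -0.5593],
 [-0.5593, 1.5254]].

Step 4 — quadratic form (x̄ - mu_0)^T · S^{-1} · (x̄ - mu_0):
  S^{-1} · (x̄ - mu_0) = (-1.7288, 4.1695),
  (x̄ - mu_0)^T · [...] = (-2)·(-1.7288) + (2)·(4.1695) = 11.7966.

Step 5 — scale by n: T² = 4 · 11.7966 = 47.1864.

T² ≈ 47.1864


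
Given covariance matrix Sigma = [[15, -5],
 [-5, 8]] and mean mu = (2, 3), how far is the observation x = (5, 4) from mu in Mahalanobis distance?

Step 1 — centre the observation: (x - mu) = (3, 1).

Step 2 — invert Sigma. det(Sigma) = 15·8 - (-5)² = 95.
  Sigma^{-1} = (1/det) · [[d, -b], [-b, a]] = [[0.0842, 0.0526],
 [0.0526, 0.1579]].

Step 3 — form the quadratic (x - mu)^T · Sigma^{-1} · (x - mu):
  Sigma^{-1} · (x - mu) = (0.3053, 0.3158).
  (x - mu)^T · [Sigma^{-1} · (x - mu)] = (3)·(0.3053) + (1)·(0.3158) = 1.2316.

Step 4 — take square root: d = √(1.2316) ≈ 1.1098.

d(x, mu) = √(1.2316) ≈ 1.1098


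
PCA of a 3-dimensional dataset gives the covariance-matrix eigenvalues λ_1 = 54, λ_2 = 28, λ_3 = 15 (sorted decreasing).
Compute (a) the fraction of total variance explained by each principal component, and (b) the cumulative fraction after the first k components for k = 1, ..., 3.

Step 1 — total variance = trace(Sigma) = Σ λ_i = 54 + 28 + 15 = 97.

Step 2 — fraction explained by component i = λ_i / Σ λ:
  PC1: 54/97 = 0.5567
  PC2: 28/97 = 0.2887
  PC3: 15/97 = 0.1546

Step 3 — cumulative fraction after k components = (λ_1 + ... + λ_k) / Σ λ:
  k = 1: 54/97 = 0.5567
  k = 2: (54 + 28)/97 = 82/97 = 0.8454
  k = 3: (54 + 28 + 15)/97 = 97/97 = 1

Summary (fraction, with percent):

explained: PC1 0.5567 (55.67%), PC2 0.2887 (28.87%), PC3 0.1546 (15.46%);  cumulative: 0.5567, 0.8454, 1


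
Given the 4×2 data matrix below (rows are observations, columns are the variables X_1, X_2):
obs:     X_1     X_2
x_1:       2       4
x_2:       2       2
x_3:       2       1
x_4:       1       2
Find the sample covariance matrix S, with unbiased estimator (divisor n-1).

Step 1 — column means:
  mean(X_1) = (2 + 2 + 2 + 1) / 4 = 7/4 = 1.75
  mean(X_2) = (4 + 2 + 1 + 2) / 4 = 9/4 = 2.25

Step 2 — sample covariance S[i,j] = (1/(n-1)) · Σ_k (x_{k,i} - mean_i) · (x_{k,j} - mean_j), with n-1 = 3.
  S[X_1,X_1] = ((0.25)·(0.25) + (0.25)·(0.25) + (0.25)·(0.25) + (-0.75)·(-0.75)) / 3 = 0.75/3 = 0.25
  S[X_1,X_2] = ((0.25)·(1.75) + (0.25)·(-0.25) + (0.25)·(-1.25) + (-0.75)·(-0.25)) / 3 = 0.25/3 = 0.0833
  S[X_2,X_2] = ((1.75)·(1.75) + (-0.25)·(-0.25) + (-1.25)·(-1.25) + (-0.25)·(-0.25)) / 3 = 4.75/3 = 1.5833

S is symmetric (S[j,i] = S[i,j]). Assembling:

S = [[0.25, 0.0833],
 [0.0833, 1.5833]]


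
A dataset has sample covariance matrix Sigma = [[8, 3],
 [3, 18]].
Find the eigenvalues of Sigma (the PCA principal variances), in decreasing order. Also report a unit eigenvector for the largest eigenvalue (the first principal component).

Step 1 — characteristic polynomial of 2×2 Sigma:
  det(Sigma - λI) = λ² - trace · λ + det = 0.
  trace = 8 + 18 = 26, det = 8·18 - (3)² = 135.
Step 2 — discriminant:
  Δ = trace² - 4·det = 676 - 540 = 136.
Step 3 — eigenvalues:
  λ = (trace ± √Δ)/2 = (26 ± 11.6619)/2,
  λ_1 = 18.831,  λ_2 = 7.169.

Step 4 — unit eigenvector for λ_1: solve (Sigma - λ_1 I)v = 0. First row:
  (8 - 18.831)·v_x + (3)·v_y = 0, i.e. (-10.831)·v_x + (3)·v_y = 0,
  so v ∝ (b, λ_1 - a) = (3, 10.831) = u.
  ||u|| = √((3)² + (10.831)²) = √(126.3095) ≈ 11.2388,
  v_1 = u/||u|| ≈ (0.2669, 0.9637) (||v_1|| = 1).

λ_1 = 18.831,  λ_2 = 7.169;  v_1 ≈ (0.2669, 0.9637)


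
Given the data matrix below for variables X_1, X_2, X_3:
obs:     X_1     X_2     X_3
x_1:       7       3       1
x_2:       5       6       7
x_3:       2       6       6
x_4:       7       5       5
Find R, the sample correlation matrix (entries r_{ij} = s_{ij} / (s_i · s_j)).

Step 1 — column means:
  mean(X_1) = (7 + 5 + 2 + 7) / 4 = 21/4 = 5.25
  mean(X_2) = (3 + 6 + 6 + 5) / 4 = 20/4 = 5
  mean(X_3) = (1 + 7 + 6 + 5) / 4 = 19/4 = 4.75

Step 2 — sample variances and covariances s[i,j] = (1/(n-1)) · Σ_k (x_{k,i} - mean_i) · (x_{k,j} - mean_j), with n-1 = 3:
  s[X_1,X_1] = ((1.75)·(1.75) + (-0.25)·(-0.25) + (-3.25)·(-3.25) + (1.75)·(1.75)) / 3 = 16.75/3 = 5.5833
  s[X_1,X_2] = ((1.75)·(-2) + (-0.25)·(1) + (-3.25)·(1) + (1.75)·(0)) / 3 = -7/3 = -2.3333
  s[X_1,X_3] = ((1.75)·(-3.75) + (-0.25)·(2.25) + (-3.25)·(1.25) + (1.75)·(0.25)) / 3 = -10.75/3 = -3.5833
  s[X_2,X_2] = ((-2)·(-2) + (1)·(1) + (1)·(1) + (0)·(0)) / 3 = 6/3 = 2
  s[X_2,X_3] = ((-2)·(-3.75) + (1)·(2.25) + (1)·(1.25) + (0)·(0.25)) / 3 = 11/3 = 3.6667
  s[X_3,X_3] = ((-3.75)·(-3.75) + (2.25)·(2.25) + (1.25)·(1.25) + (0.25)·(0.25)) / 3 = 20.75/3 = 6.9167
  Sample standard deviations s_i = √(s[i,i]):
  s(X_1) = √(5.5833) = 2.3629
  s(X_2) = √(2) = 1.4142
  s(X_3) = √(6.9167) = 2.63

Step 3 — r_{ij} = s_{ij} / (s_i · s_j):
  r[X_1,X_1] = 1 (diagonal).
  r[X_1,X_2] = -2.3333 / (2.3629 · 1.4142) = -2.3333 / 3.3417 = -0.6983
  r[X_1,X_3] = -3.5833 / (2.3629 · 2.63) = -3.5833 / 6.2143 = -0.5766
  r[X_2,X_2] = 1 (diagonal).
  r[X_2,X_3] = 3.6667 / (1.4142 · 2.63) = 3.6667 / 3.7193 = 0.9858
  r[X_3,X_3] = 1 (diagonal).

R is symmetric with unit diagonal. Assembling:

R = [[1, -0.6983, -0.5766],
 [-0.6983, 1, 0.9858],
 [-0.5766, 0.9858, 1]]


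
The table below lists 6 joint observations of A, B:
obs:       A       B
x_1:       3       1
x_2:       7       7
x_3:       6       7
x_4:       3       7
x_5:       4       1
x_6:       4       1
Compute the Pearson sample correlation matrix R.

Step 1 — column means:
  mean(A) = (3 + 7 + 6 + 3 + 4 + 4) / 6 = 27/6 = 4.5
  mean(B) = (1 + 7 + 7 + 7 + 1 + 1) / 6 = 24/6 = 4

Step 2 — sample variances and covariances s[i,j] = (1/(n-1)) · Σ_k (x_{k,i} - mean_i) · (x_{k,j} - mean_j), with n-1 = 5:
  s[A,A] = ((-1.5)·(-1.5) + (2.5)·(2.5) + (1.5)·(1.5) + (-1.5)·(-1.5) + (-0.5)·(-0.5) + (-0.5)·(-0.5)) / 5 = 13.5/5 = 2.7
  s[A,B] = ((-1.5)·(-3) + (2.5)·(3) + (1.5)·(3) + (-1.5)·(3) + (-0.5)·(-3) + (-0.5)·(-3)) / 5 = 15/5 = 3
  s[B,B] = ((-3)·(-3) + (3)·(3) + (3)·(3) + (3)·(3) + (-3)·(-3) + (-3)·(-3)) / 5 = 54/5 = 10.8
  Sample standard deviations s_i = √(s[i,i]):
  s(A) = √(2.7) = 1.6432
  s(B) = √(10.8) = 3.2863

Step 3 — r_{ij} = s_{ij} / (s_i · s_j):
  r[A,A] = 1 (diagonal).
  r[A,B] = 3 / (1.6432 · 3.2863) = 3 / 5.4 = 0.5556
  r[B,B] = 1 (diagonal).

R is symmetric with unit diagonal. Assembling:

R = [[1, 0.5556],
 [0.5556, 1]]


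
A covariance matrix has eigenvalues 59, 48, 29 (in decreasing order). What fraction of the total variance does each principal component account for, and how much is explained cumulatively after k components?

Step 1 — total variance = trace(Sigma) = Σ λ_i = 59 + 48 + 29 = 136.

Step 2 — fraction explained by component i = λ_i / Σ λ:
  PC1: 59/136 = 0.4338
  PC2: 48/136 = 0.3529
  PC3: 29/136 = 0.2132

Step 3 — cumulative fraction after k components = (λ_1 + ... + λ_k) / Σ λ:
  k = 1: 59/136 = 0.4338
  k = 2: (59 + 48)/136 = 107/136 = 0.7868
  k = 3: (59 + 48 + 29)/136 = 136/136 = 1

Summary (fraction, with percent):

explained: PC1 0.4338 (43.38%), PC2 0.3529 (35.29%), PC3 0.2132 (21.32%);  cumulative: 0.4338, 0.7868, 1


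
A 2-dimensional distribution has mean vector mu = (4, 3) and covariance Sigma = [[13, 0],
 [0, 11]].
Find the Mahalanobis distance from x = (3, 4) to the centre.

Step 1 — centre the observation: (x - mu) = (-1, 1).

Step 2 — invert Sigma. det(Sigma) = 13·11 - (0)² = 143.
  Sigma^{-1} = (1/det) · [[d, -b], [-b, a]] = [[0.0769, 0],
 [0, 0.0909]].

Step 3 — form the quadratic (x - mu)^T · Sigma^{-1} · (x - mu):
  Sigma^{-1} · (x - mu) = (-0.0769, 0.0909).
  (x - mu)^T · [Sigma^{-1} · (x - mu)] = (-1)·(-0.0769) + (1)·(0.0909) = 0.1678.

Step 4 — take square root: d = √(0.1678) ≈ 0.4097.

d(x, mu) = √(0.1678) ≈ 0.4097


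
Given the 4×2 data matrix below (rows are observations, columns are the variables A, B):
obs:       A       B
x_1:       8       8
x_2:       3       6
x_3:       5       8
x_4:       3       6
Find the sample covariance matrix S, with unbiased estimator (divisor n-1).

Step 1 — column means:
  mean(A) = (8 + 3 + 5 + 3) / 4 = 19/4 = 4.75
  mean(B) = (8 + 6 + 8 + 6) / 4 = 28/4 = 7

Step 2 — sample covariance S[i,j] = (1/(n-1)) · Σ_k (x_{k,i} - mean_i) · (x_{k,j} - mean_j), with n-1 = 3.
  S[A,A] = ((3.25)·(3.25) + (-1.75)·(-1.75) + (0.25)·(0.25) + (-1.75)·(-1.75)) / 3 = 16.75/3 = 5.5833
  S[A,B] = ((3.25)·(1) + (-1.75)·(-1) + (0.25)·(1) + (-1.75)·(-1)) / 3 = 7/3 = 2.3333
  S[B,B] = ((1)·(1) + (-1)·(-1) + (1)·(1) + (-1)·(-1)) / 3 = 4/3 = 1.3333

S is symmetric (S[j,i] = S[i,j]). Assembling:

S = [[5.5833, 2.3333],
 [2.3333, 1.3333]]


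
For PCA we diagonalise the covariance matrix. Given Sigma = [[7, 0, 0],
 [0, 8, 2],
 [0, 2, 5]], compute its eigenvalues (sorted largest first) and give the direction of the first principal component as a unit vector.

Step 1 — characteristic polynomial p(λ) = det(λI - Sigma) = λ³ - tr·λ² + c_1·λ - det, where tr = trace, c_1 = sum of the principal 2×2 minors, det = det(Sigma):
  tr = 7 + 8 + 5 = 20,
  c_1 = (7·8 - (0)²) + (7·5 - (0)²) + (8·5 - (2)²) = 56 + 35 + 36 = 127,
  det = 7·(8·5 - (2)²) - (0)·((0)·5 - (2)·(0)) + (0)·((0)·(2) - 8·(0)) = 7·(36) - (0)·(0) + (0)·(0) = 252.
  So p(λ) = λ³ - 20λ² + 127λ - 252.
Step 2 — look for an integer root (rational root theorem: any rational root is an integer divisor of 252). Testing λ = 4:
  p(4) = 64 - 320 + 508 - 252 = 0  ✓
  Dividing out (λ - 4): p(λ) = (λ - 4)(λ² - 16λ + 63).
Step 3 — remaining eigenvalues from the quadratic λ² - 16λ + 63 = 0:
  Δ = 16² - 4·63 = 256 - 252 = 4,  λ = (16 ± √4)/2 = (16 ± 2)/2 = 9 or 7.
  Sorted: λ_1 = 9,  λ_2 = 7,  λ_3 = 4  (check: sum = 20 = tr ✓).

Step 4 — unit eigenvector for λ_1 = 9: v spans the null space of (Sigma - λ_1 I), whose rows are
  r_1 = (-2, 0, 0),  r_2 = (0, -1, 2),  r_3 = (0, 2, -4).
  v is orthogonal to every row, so take v ∝ r_1 × r_2 = ((0)·(2) - (0)·(-1), (0)·(0) - (-2)·(2), (-2)·(-1) - (0)·(0)) = (0, 4, 2).
  Rescale (divide by 2): u = (0, 2, 1).
  ||u|| = √((0)² + (2)² + (1)²) = √(5) ≈ 2.2361,  v_1 = u/||u|| ≈ (0, 0.8944, 0.4472) (||v_1|| = 1).

λ_1 = 9,  λ_2 = 7,  λ_3 = 4;  v_1 ≈ (0, 0.8944, 0.4472)


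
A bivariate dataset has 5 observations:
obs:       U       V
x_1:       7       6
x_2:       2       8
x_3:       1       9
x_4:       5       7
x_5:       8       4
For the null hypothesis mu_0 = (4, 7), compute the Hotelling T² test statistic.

Step 1 — sample mean vector:
  mean(U) = (7 + 2 + 1 + 5 + 8) / 5 = 23/5 = 4.6
  mean(V) = (6 + 8 + 9 + 7 + 4) / 5 = 34/5 = 6.8
  x̄ = (4.6, 6.8),  deviation x̄ - mu_0 = (4.6, 6.8) - (4, 7) = (0.6, -0.2).

Step 2 — sample covariance matrix, S[i,j] = (1/(n-1)) · Σ_k (x_{k,i} - mean_i) · (x_{k,j} - mean_j), divisor n-1 = 4:
  S[U,U] = ((2.4)·(2.4) + (-2.6)·(-2.6) + (-3.6)·(-3.6) + (0.4)·(0.4) + (3.4)·(3.4)) / 4 = 37.2/4 = 9.3
  S[U,V] = ((2.4)·(-0.8) + (-2.6)·(1.2) + (-3.6)·(2.2) + (0.4)·(0.2) + (3.4)·(-2.8)) / 4 = -22.4/4 = -5.6
  S[V,V] = ((-0.8)·(-0.8) + (1.2)·(1.2) + (2.2)·(2.2) + (0.2)·(0.2) + (-2.8)·(-2.8)) / 4 = 14.8/4 = 3.7
  S = [[9.3, -5.6],
 [-5.6, 3.7]].

Step 3 — invert S. det(S) = 9.3·3.7 - (-5.6)² = 3.05.
  S^{-1} = (1/det) · [[d, -b], [-b, a]] = [[1.2131, 1.8361],
 [1.8361, 3.0492]].

Step 4 — quadratic form (x̄ - mu_0)^T · S^{-1} · (x̄ - mu_0):
  S^{-1} · (x̄ - mu_0) = (0.3607, 0.4918),
  (x̄ - mu_0)^T · [...] = (0.6)·(0.3607) + (-0.2)·(0.4918) = 0.118.

Step 5 — scale by n: T² = 5 · 0.118 = 0.5902.

T² ≈ 0.5902


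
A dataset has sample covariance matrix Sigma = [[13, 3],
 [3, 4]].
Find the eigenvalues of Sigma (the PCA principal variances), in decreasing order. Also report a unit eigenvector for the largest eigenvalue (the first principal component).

Step 1 — characteristic polynomial of 2×2 Sigma:
  det(Sigma - λI) = λ² - trace · λ + det = 0.
  trace = 13 + 4 = 17, det = 13·4 - (3)² = 43.
Step 2 — discriminant:
  Δ = trace² - 4·det = 289 - 172 = 117.
Step 3 — eigenvalues:
  λ = (trace ± √Δ)/2 = (17 ± 10.8167)/2,
  λ_1 = 13.9083,  λ_2 = 3.0917.

Step 4 — unit eigenvector for λ_1: solve (Sigma - λ_1 I)v = 0. First row:
  (13 - 13.9083)·v_x + (3)·v_y = 0, i.e. (-0.9083)·v_x + (3)·v_y = 0,
  so v ∝ (b, λ_1 - a) = (3, 0.9083) = u.
  ||u|| = √((3)² + (0.9083)²) = √(9.8251) ≈ 3.1345,
  v_1 = u/||u|| ≈ (0.9571, 0.2898) (||v_1|| = 1).

λ_1 = 13.9083,  λ_2 = 3.0917;  v_1 ≈ (0.9571, 0.2898)


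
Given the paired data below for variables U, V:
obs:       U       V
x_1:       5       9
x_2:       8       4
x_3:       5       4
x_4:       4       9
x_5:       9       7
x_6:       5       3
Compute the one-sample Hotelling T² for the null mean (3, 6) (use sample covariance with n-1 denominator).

Step 1 — sample mean vector:
  mean(U) = (5 + 8 + 5 + 4 + 9 + 5) / 6 = 36/6 = 6
  mean(V) = (9 + 4 + 4 + 9 + 7 + 3) / 6 = 36/6 = 6
  x̄ = (6, 6),  deviation x̄ - mu_0 = (6, 6) - (3, 6) = (3, 0).

Step 2 — sample covariance matrix, S[i,j] = (1/(n-1)) · Σ_k (x_{k,i} - mean_i) · (x_{k,j} - mean_j), divisor n-1 = 5:
  S[U,U] = ((-1)·(-1) + (2)·(2) + (-1)·(-1) + (-2)·(-2) + (3)·(3) + (-1)·(-1)) / 5 = 20/5 = 4
  S[U,V] = ((-1)·(3) + (2)·(-2) + (-1)·(-2) + (-2)·(3) + (3)·(1) + (-1)·(-3)) / 5 = -5/5 = -1
  S[V,V] = ((3)·(3) + (-2)·(-2) + (-2)·(-2) + (3)·(3) + (1)·(1) + (-3)·(-3)) / 5 = 36/5 = 7.2
  S = [[4, -1],
 [-1, 7.2]].

Step 3 — invert S. det(S) = 4·7.2 - (-1)² = 27.8.
  S^{-1} = (1/det) · [[d, -b], [-b, a]] = [[0.259, 0.036],
 [0.036, 0.1439]].

Step 4 — quadratic form (x̄ - mu_0)^T · S^{-1} · (x̄ - mu_0):
  S^{-1} · (x̄ - mu_0) = (0.777, 0.1079),
  (x̄ - mu_0)^T · [...] = (3)·(0.777) + (0)·(0.1079) = 2.3309.

Step 5 — scale by n: T² = 6 · 2.3309 = 13.9856.

T² ≈ 13.9856


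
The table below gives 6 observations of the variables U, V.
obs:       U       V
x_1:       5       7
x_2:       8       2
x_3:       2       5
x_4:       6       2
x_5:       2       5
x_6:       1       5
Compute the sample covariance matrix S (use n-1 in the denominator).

Step 1 — column means:
  mean(U) = (5 + 8 + 2 + 6 + 2 + 1) / 6 = 24/6 = 4
  mean(V) = (7 + 2 + 5 + 2 + 5 + 5) / 6 = 26/6 = 4.3333

Step 2 — sample covariance S[i,j] = (1/(n-1)) · Σ_k (x_{k,i} - mean_i) · (x_{k,j} - mean_j), with n-1 = 5.
  S[U,U] = ((1)·(1) + (4)·(4) + (-2)·(-2) + (2)·(2) + (-2)·(-2) + (-3)·(-3)) / 5 = 38/5 = 7.6
  S[U,V] = ((1)·(2.6667) + (4)·(-2.3333) + (-2)·(0.6667) + (2)·(-2.3333) + (-2)·(0.6667) + (-3)·(0.6667)) / 5 = -16/5 = -3.2
  S[V,V] = ((2.6667)·(2.6667) + (-2.3333)·(-2.3333) + (0.6667)·(0.6667) + (-2.3333)·(-2.3333) + (0.6667)·(0.6667) + (0.6667)·(0.6667)) / 5 = 19.3333/5 = 3.8667

S is symmetric (S[j,i] = S[i,j]). Assembling:

S = [[7.6, -3.2],
 [-3.2, 3.8667]]
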